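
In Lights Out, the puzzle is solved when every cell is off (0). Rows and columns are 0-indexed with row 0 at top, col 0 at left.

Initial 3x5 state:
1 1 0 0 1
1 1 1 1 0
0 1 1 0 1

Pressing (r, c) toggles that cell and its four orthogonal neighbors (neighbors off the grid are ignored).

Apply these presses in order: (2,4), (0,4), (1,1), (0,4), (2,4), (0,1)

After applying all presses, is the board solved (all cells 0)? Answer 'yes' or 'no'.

After press 1 at (2,4):
1 1 0 0 1
1 1 1 1 1
0 1 1 1 0

After press 2 at (0,4):
1 1 0 1 0
1 1 1 1 0
0 1 1 1 0

After press 3 at (1,1):
1 0 0 1 0
0 0 0 1 0
0 0 1 1 0

After press 4 at (0,4):
1 0 0 0 1
0 0 0 1 1
0 0 1 1 0

After press 5 at (2,4):
1 0 0 0 1
0 0 0 1 0
0 0 1 0 1

After press 6 at (0,1):
0 1 1 0 1
0 1 0 1 0
0 0 1 0 1

Lights still on: 7

Answer: no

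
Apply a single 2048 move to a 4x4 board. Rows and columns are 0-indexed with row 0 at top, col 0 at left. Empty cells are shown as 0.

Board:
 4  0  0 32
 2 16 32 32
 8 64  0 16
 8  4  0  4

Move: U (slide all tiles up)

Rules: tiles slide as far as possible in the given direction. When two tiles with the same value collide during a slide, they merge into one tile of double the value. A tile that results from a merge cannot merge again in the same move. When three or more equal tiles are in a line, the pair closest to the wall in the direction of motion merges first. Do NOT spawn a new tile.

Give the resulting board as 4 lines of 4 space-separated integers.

Answer:  4 16 32 64
 2 64  0 16
16  4  0  4
 0  0  0  0

Derivation:
Slide up:
col 0: [4, 2, 8, 8] -> [4, 2, 16, 0]
col 1: [0, 16, 64, 4] -> [16, 64, 4, 0]
col 2: [0, 32, 0, 0] -> [32, 0, 0, 0]
col 3: [32, 32, 16, 4] -> [64, 16, 4, 0]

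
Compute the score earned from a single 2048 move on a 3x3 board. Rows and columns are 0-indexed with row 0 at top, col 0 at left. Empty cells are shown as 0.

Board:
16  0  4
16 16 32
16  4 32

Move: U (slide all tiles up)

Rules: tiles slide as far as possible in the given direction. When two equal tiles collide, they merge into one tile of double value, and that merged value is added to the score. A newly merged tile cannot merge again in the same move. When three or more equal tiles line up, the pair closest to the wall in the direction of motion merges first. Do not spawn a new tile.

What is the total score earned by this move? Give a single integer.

Answer: 96

Derivation:
Slide up:
col 0: [16, 16, 16] -> [32, 16, 0]  score +32 (running 32)
col 1: [0, 16, 4] -> [16, 4, 0]  score +0 (running 32)
col 2: [4, 32, 32] -> [4, 64, 0]  score +64 (running 96)
Board after move:
32 16  4
16  4 64
 0  0  0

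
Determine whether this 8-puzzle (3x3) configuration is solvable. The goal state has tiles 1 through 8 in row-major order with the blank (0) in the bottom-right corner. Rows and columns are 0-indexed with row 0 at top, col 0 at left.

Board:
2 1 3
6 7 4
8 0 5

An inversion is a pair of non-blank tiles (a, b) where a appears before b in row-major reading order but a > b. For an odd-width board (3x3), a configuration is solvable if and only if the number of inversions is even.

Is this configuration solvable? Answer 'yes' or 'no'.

Answer: yes

Derivation:
Inversions (pairs i<j in row-major order where tile[i] > tile[j] > 0): 6
6 is even, so the puzzle is solvable.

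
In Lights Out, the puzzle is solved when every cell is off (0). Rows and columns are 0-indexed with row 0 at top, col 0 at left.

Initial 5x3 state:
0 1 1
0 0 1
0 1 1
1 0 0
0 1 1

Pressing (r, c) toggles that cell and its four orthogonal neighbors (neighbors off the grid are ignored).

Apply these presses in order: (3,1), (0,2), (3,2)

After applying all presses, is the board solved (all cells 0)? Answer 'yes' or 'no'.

After press 1 at (3,1):
0 1 1
0 0 1
0 0 1
0 1 1
0 0 1

After press 2 at (0,2):
0 0 0
0 0 0
0 0 1
0 1 1
0 0 1

After press 3 at (3,2):
0 0 0
0 0 0
0 0 0
0 0 0
0 0 0

Lights still on: 0

Answer: yes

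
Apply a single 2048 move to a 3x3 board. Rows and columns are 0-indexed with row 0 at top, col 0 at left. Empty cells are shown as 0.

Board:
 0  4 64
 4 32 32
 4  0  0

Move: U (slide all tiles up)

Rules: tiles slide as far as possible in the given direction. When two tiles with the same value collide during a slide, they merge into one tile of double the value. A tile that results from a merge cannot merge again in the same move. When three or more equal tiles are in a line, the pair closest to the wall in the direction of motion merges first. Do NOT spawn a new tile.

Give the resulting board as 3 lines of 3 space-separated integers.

Slide up:
col 0: [0, 4, 4] -> [8, 0, 0]
col 1: [4, 32, 0] -> [4, 32, 0]
col 2: [64, 32, 0] -> [64, 32, 0]

Answer:  8  4 64
 0 32 32
 0  0  0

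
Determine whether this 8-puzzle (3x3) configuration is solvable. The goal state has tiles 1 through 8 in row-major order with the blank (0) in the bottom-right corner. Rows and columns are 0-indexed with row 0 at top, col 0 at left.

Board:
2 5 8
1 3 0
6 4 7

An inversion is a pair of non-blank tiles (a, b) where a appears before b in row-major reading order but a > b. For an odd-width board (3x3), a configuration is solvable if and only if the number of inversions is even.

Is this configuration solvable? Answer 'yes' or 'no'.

Answer: yes

Derivation:
Inversions (pairs i<j in row-major order where tile[i] > tile[j] > 0): 10
10 is even, so the puzzle is solvable.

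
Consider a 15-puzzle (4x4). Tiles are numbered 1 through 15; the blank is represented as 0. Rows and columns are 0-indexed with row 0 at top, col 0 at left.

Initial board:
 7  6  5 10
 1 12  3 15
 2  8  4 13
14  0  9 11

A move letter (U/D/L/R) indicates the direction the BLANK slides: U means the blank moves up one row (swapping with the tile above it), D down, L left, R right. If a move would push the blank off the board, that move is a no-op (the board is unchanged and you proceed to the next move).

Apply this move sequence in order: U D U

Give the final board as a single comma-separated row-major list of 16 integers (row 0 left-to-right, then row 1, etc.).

After move 1 (U):
 7  6  5 10
 1 12  3 15
 2  0  4 13
14  8  9 11

After move 2 (D):
 7  6  5 10
 1 12  3 15
 2  8  4 13
14  0  9 11

After move 3 (U):
 7  6  5 10
 1 12  3 15
 2  0  4 13
14  8  9 11

Answer: 7, 6, 5, 10, 1, 12, 3, 15, 2, 0, 4, 13, 14, 8, 9, 11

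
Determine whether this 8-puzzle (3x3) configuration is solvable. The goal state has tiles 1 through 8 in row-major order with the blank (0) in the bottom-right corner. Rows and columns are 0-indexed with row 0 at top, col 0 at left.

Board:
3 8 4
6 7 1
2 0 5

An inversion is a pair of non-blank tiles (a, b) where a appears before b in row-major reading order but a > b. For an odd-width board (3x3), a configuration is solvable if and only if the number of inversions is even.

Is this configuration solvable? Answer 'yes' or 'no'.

Answer: yes

Derivation:
Inversions (pairs i<j in row-major order where tile[i] > tile[j] > 0): 16
16 is even, so the puzzle is solvable.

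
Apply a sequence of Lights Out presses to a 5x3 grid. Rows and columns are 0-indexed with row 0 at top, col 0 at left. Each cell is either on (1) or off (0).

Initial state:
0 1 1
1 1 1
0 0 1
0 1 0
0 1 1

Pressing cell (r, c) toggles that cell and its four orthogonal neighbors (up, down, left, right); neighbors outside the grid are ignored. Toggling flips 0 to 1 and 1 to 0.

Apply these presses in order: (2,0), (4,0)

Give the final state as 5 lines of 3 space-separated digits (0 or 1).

After press 1 at (2,0):
0 1 1
0 1 1
1 1 1
1 1 0
0 1 1

After press 2 at (4,0):
0 1 1
0 1 1
1 1 1
0 1 0
1 0 1

Answer: 0 1 1
0 1 1
1 1 1
0 1 0
1 0 1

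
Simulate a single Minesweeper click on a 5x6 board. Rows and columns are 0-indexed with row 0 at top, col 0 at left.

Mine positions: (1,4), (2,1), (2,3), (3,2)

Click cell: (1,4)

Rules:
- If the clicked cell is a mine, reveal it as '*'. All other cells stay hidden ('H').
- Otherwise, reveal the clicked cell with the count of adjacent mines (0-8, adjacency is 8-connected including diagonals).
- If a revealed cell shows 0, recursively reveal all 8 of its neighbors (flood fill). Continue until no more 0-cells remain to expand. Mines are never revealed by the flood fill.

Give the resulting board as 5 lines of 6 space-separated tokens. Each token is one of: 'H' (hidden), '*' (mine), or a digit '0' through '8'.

H H H H H H
H H H H * H
H H H H H H
H H H H H H
H H H H H H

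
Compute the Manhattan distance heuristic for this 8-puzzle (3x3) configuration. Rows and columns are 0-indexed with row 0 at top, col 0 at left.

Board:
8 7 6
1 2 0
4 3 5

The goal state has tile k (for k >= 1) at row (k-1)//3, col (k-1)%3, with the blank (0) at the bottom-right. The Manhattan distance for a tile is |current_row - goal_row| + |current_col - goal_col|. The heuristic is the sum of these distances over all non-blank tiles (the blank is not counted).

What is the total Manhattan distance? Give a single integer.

Answer: 15

Derivation:
Tile 8: (0,0)->(2,1) = 3
Tile 7: (0,1)->(2,0) = 3
Tile 6: (0,2)->(1,2) = 1
Tile 1: (1,0)->(0,0) = 1
Tile 2: (1,1)->(0,1) = 1
Tile 4: (2,0)->(1,0) = 1
Tile 3: (2,1)->(0,2) = 3
Tile 5: (2,2)->(1,1) = 2
Sum: 3 + 3 + 1 + 1 + 1 + 1 + 3 + 2 = 15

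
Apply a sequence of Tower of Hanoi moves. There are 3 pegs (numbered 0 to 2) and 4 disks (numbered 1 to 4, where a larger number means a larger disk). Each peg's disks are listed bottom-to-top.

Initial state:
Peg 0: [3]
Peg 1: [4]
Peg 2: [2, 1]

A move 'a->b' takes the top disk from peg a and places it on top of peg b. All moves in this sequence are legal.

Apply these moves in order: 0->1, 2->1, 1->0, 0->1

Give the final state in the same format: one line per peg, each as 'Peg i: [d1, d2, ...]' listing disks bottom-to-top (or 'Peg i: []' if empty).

Answer: Peg 0: []
Peg 1: [4, 3, 1]
Peg 2: [2]

Derivation:
After move 1 (0->1):
Peg 0: []
Peg 1: [4, 3]
Peg 2: [2, 1]

After move 2 (2->1):
Peg 0: []
Peg 1: [4, 3, 1]
Peg 2: [2]

After move 3 (1->0):
Peg 0: [1]
Peg 1: [4, 3]
Peg 2: [2]

After move 4 (0->1):
Peg 0: []
Peg 1: [4, 3, 1]
Peg 2: [2]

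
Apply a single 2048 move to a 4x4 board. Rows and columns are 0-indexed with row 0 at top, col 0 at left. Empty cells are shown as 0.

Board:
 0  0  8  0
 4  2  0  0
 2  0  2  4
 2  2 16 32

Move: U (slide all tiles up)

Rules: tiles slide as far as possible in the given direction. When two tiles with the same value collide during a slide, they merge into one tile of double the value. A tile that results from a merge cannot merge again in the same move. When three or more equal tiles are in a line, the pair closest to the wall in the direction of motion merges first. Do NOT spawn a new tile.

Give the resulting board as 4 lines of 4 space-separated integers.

Slide up:
col 0: [0, 4, 2, 2] -> [4, 4, 0, 0]
col 1: [0, 2, 0, 2] -> [4, 0, 0, 0]
col 2: [8, 0, 2, 16] -> [8, 2, 16, 0]
col 3: [0, 0, 4, 32] -> [4, 32, 0, 0]

Answer:  4  4  8  4
 4  0  2 32
 0  0 16  0
 0  0  0  0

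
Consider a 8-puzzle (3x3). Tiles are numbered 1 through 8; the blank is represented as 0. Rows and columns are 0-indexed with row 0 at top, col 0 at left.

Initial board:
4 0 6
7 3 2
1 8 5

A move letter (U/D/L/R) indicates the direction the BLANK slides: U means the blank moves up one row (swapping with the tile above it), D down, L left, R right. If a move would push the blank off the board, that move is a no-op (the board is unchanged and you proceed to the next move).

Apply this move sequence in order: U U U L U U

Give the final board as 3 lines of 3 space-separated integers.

After move 1 (U):
4 0 6
7 3 2
1 8 5

After move 2 (U):
4 0 6
7 3 2
1 8 5

After move 3 (U):
4 0 6
7 3 2
1 8 5

After move 4 (L):
0 4 6
7 3 2
1 8 5

After move 5 (U):
0 4 6
7 3 2
1 8 5

After move 6 (U):
0 4 6
7 3 2
1 8 5

Answer: 0 4 6
7 3 2
1 8 5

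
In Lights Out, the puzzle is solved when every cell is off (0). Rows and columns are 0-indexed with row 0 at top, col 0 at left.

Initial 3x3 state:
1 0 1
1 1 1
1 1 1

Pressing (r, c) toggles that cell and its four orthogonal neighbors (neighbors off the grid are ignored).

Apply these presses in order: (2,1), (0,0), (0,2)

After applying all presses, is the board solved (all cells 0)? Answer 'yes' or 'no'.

After press 1 at (2,1):
1 0 1
1 0 1
0 0 0

After press 2 at (0,0):
0 1 1
0 0 1
0 0 0

After press 3 at (0,2):
0 0 0
0 0 0
0 0 0

Lights still on: 0

Answer: yes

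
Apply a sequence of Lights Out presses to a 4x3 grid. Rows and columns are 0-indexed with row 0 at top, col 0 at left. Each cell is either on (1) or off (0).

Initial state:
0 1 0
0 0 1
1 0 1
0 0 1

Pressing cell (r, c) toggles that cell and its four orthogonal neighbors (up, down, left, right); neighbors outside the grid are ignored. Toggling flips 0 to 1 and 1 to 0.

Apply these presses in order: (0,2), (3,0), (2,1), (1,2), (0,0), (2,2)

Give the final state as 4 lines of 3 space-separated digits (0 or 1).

Answer: 1 1 0
1 0 0
1 0 0
1 0 0

Derivation:
After press 1 at (0,2):
0 0 1
0 0 0
1 0 1
0 0 1

After press 2 at (3,0):
0 0 1
0 0 0
0 0 1
1 1 1

After press 3 at (2,1):
0 0 1
0 1 0
1 1 0
1 0 1

After press 4 at (1,2):
0 0 0
0 0 1
1 1 1
1 0 1

After press 5 at (0,0):
1 1 0
1 0 1
1 1 1
1 0 1

After press 6 at (2,2):
1 1 0
1 0 0
1 0 0
1 0 0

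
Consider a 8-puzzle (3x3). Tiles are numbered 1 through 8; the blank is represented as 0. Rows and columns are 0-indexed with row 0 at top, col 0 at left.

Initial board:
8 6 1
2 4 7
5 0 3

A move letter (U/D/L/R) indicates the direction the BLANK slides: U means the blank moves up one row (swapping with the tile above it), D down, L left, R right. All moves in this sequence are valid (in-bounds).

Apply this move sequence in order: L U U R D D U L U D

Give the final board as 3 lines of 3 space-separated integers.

Answer: 6 4 1
0 8 7
2 5 3

Derivation:
After move 1 (L):
8 6 1
2 4 7
0 5 3

After move 2 (U):
8 6 1
0 4 7
2 5 3

After move 3 (U):
0 6 1
8 4 7
2 5 3

After move 4 (R):
6 0 1
8 4 7
2 5 3

After move 5 (D):
6 4 1
8 0 7
2 5 3

After move 6 (D):
6 4 1
8 5 7
2 0 3

After move 7 (U):
6 4 1
8 0 7
2 5 3

After move 8 (L):
6 4 1
0 8 7
2 5 3

After move 9 (U):
0 4 1
6 8 7
2 5 3

After move 10 (D):
6 4 1
0 8 7
2 5 3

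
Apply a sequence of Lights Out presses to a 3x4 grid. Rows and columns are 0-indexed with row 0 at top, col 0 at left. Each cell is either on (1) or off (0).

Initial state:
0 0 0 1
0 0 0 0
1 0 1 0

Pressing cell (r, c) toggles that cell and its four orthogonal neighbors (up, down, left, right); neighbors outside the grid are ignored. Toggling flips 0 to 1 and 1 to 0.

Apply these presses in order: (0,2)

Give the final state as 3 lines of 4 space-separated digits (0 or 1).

Answer: 0 1 1 0
0 0 1 0
1 0 1 0

Derivation:
After press 1 at (0,2):
0 1 1 0
0 0 1 0
1 0 1 0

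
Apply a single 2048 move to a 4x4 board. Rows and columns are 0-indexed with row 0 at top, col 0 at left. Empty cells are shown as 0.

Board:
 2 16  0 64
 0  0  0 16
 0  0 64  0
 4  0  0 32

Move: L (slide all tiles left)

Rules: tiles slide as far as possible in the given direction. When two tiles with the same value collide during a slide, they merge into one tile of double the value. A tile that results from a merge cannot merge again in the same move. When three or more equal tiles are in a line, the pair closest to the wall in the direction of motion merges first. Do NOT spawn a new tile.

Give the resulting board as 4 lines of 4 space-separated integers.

Answer:  2 16 64  0
16  0  0  0
64  0  0  0
 4 32  0  0

Derivation:
Slide left:
row 0: [2, 16, 0, 64] -> [2, 16, 64, 0]
row 1: [0, 0, 0, 16] -> [16, 0, 0, 0]
row 2: [0, 0, 64, 0] -> [64, 0, 0, 0]
row 3: [4, 0, 0, 32] -> [4, 32, 0, 0]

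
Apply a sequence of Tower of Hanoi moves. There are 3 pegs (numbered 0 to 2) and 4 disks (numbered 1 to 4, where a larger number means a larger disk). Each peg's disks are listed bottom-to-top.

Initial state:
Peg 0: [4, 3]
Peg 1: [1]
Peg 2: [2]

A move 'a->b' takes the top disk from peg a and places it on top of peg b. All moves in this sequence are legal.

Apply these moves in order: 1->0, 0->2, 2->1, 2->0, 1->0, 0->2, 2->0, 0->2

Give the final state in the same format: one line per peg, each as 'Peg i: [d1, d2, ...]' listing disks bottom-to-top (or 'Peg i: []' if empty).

Answer: Peg 0: [4, 3, 2]
Peg 1: []
Peg 2: [1]

Derivation:
After move 1 (1->0):
Peg 0: [4, 3, 1]
Peg 1: []
Peg 2: [2]

After move 2 (0->2):
Peg 0: [4, 3]
Peg 1: []
Peg 2: [2, 1]

After move 3 (2->1):
Peg 0: [4, 3]
Peg 1: [1]
Peg 2: [2]

After move 4 (2->0):
Peg 0: [4, 3, 2]
Peg 1: [1]
Peg 2: []

After move 5 (1->0):
Peg 0: [4, 3, 2, 1]
Peg 1: []
Peg 2: []

After move 6 (0->2):
Peg 0: [4, 3, 2]
Peg 1: []
Peg 2: [1]

After move 7 (2->0):
Peg 0: [4, 3, 2, 1]
Peg 1: []
Peg 2: []

After move 8 (0->2):
Peg 0: [4, 3, 2]
Peg 1: []
Peg 2: [1]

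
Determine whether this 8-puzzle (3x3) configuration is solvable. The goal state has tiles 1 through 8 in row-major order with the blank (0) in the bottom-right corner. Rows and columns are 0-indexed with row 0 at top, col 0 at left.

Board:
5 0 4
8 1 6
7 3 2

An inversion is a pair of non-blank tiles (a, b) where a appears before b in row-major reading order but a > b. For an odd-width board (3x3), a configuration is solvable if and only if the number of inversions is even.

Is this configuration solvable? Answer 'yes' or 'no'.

Inversions (pairs i<j in row-major order where tile[i] > tile[j] > 0): 17
17 is odd, so the puzzle is not solvable.

Answer: no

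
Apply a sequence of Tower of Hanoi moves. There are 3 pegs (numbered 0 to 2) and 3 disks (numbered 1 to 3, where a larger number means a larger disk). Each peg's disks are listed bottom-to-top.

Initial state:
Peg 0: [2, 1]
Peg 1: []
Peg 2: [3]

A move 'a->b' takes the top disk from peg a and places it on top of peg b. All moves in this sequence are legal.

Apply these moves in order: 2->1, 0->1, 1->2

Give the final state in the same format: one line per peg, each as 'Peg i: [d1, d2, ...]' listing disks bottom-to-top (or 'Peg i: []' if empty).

Answer: Peg 0: [2]
Peg 1: [3]
Peg 2: [1]

Derivation:
After move 1 (2->1):
Peg 0: [2, 1]
Peg 1: [3]
Peg 2: []

After move 2 (0->1):
Peg 0: [2]
Peg 1: [3, 1]
Peg 2: []

After move 3 (1->2):
Peg 0: [2]
Peg 1: [3]
Peg 2: [1]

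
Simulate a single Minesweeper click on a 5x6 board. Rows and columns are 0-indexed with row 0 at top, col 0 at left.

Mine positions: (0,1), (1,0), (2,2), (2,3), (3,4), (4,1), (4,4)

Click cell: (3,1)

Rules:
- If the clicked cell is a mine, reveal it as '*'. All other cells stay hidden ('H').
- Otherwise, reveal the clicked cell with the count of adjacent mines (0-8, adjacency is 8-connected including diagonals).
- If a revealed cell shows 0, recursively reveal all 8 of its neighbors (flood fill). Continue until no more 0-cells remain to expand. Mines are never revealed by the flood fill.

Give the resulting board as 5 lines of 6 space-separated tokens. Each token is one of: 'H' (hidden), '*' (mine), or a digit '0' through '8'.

H H H H H H
H H H H H H
H H H H H H
H 2 H H H H
H H H H H H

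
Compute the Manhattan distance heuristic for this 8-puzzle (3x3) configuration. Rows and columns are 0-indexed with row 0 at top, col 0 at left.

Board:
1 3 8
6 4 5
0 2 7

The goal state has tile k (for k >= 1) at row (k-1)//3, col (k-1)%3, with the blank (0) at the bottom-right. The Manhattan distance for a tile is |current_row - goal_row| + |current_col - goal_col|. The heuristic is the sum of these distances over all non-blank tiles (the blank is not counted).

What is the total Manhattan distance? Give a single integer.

Answer: 12

Derivation:
Tile 1: at (0,0), goal (0,0), distance |0-0|+|0-0| = 0
Tile 3: at (0,1), goal (0,2), distance |0-0|+|1-2| = 1
Tile 8: at (0,2), goal (2,1), distance |0-2|+|2-1| = 3
Tile 6: at (1,0), goal (1,2), distance |1-1|+|0-2| = 2
Tile 4: at (1,1), goal (1,0), distance |1-1|+|1-0| = 1
Tile 5: at (1,2), goal (1,1), distance |1-1|+|2-1| = 1
Tile 2: at (2,1), goal (0,1), distance |2-0|+|1-1| = 2
Tile 7: at (2,2), goal (2,0), distance |2-2|+|2-0| = 2
Sum: 0 + 1 + 3 + 2 + 1 + 1 + 2 + 2 = 12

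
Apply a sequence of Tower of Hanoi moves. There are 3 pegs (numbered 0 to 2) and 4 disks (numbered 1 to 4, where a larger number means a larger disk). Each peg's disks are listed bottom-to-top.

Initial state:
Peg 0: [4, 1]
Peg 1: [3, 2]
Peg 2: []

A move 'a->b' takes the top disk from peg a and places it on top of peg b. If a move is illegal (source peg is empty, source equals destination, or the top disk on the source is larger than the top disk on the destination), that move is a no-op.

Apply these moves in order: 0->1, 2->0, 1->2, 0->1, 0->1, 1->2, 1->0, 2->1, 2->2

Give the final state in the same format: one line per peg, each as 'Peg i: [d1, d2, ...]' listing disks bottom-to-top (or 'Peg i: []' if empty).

Answer: Peg 0: [4, 2]
Peg 1: [3, 1]
Peg 2: []

Derivation:
After move 1 (0->1):
Peg 0: [4]
Peg 1: [3, 2, 1]
Peg 2: []

After move 2 (2->0):
Peg 0: [4]
Peg 1: [3, 2, 1]
Peg 2: []

After move 3 (1->2):
Peg 0: [4]
Peg 1: [3, 2]
Peg 2: [1]

After move 4 (0->1):
Peg 0: [4]
Peg 1: [3, 2]
Peg 2: [1]

After move 5 (0->1):
Peg 0: [4]
Peg 1: [3, 2]
Peg 2: [1]

After move 6 (1->2):
Peg 0: [4]
Peg 1: [3, 2]
Peg 2: [1]

After move 7 (1->0):
Peg 0: [4, 2]
Peg 1: [3]
Peg 2: [1]

After move 8 (2->1):
Peg 0: [4, 2]
Peg 1: [3, 1]
Peg 2: []

After move 9 (2->2):
Peg 0: [4, 2]
Peg 1: [3, 1]
Peg 2: []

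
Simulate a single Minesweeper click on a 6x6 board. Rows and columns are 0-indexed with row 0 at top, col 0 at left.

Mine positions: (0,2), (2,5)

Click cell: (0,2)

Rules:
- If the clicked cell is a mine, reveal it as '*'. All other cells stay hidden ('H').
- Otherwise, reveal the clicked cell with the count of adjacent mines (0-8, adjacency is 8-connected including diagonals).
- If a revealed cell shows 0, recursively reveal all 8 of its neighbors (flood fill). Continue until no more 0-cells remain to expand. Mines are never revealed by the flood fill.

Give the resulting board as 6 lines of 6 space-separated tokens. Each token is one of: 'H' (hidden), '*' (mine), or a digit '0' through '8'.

H H * H H H
H H H H H H
H H H H H H
H H H H H H
H H H H H H
H H H H H H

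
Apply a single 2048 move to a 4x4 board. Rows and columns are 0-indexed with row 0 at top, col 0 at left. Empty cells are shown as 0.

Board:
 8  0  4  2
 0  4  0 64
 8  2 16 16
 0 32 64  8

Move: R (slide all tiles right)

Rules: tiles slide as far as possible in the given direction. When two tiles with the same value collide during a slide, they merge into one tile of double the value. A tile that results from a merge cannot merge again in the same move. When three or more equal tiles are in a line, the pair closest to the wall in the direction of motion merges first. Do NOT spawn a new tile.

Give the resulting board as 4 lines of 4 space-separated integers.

Slide right:
row 0: [8, 0, 4, 2] -> [0, 8, 4, 2]
row 1: [0, 4, 0, 64] -> [0, 0, 4, 64]
row 2: [8, 2, 16, 16] -> [0, 8, 2, 32]
row 3: [0, 32, 64, 8] -> [0, 32, 64, 8]

Answer:  0  8  4  2
 0  0  4 64
 0  8  2 32
 0 32 64  8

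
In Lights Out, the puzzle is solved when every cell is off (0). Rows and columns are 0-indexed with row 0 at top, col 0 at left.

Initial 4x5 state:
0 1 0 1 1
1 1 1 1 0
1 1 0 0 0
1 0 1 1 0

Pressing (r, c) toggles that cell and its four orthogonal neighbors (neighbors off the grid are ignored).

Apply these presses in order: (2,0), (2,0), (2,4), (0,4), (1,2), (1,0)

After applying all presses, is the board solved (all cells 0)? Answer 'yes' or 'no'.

Answer: no

Derivation:
After press 1 at (2,0):
0 1 0 1 1
0 1 1 1 0
0 0 0 0 0
0 0 1 1 0

After press 2 at (2,0):
0 1 0 1 1
1 1 1 1 0
1 1 0 0 0
1 0 1 1 0

After press 3 at (2,4):
0 1 0 1 1
1 1 1 1 1
1 1 0 1 1
1 0 1 1 1

After press 4 at (0,4):
0 1 0 0 0
1 1 1 1 0
1 1 0 1 1
1 0 1 1 1

After press 5 at (1,2):
0 1 1 0 0
1 0 0 0 0
1 1 1 1 1
1 0 1 1 1

After press 6 at (1,0):
1 1 1 0 0
0 1 0 0 0
0 1 1 1 1
1 0 1 1 1

Lights still on: 12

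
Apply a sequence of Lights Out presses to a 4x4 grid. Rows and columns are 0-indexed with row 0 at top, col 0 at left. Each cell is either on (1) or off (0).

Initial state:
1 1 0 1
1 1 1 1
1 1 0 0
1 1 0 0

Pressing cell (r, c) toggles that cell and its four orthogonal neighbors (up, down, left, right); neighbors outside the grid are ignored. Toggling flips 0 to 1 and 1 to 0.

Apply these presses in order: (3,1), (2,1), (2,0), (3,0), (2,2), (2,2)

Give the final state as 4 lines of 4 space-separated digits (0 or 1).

After press 1 at (3,1):
1 1 0 1
1 1 1 1
1 0 0 0
0 0 1 0

After press 2 at (2,1):
1 1 0 1
1 0 1 1
0 1 1 0
0 1 1 0

After press 3 at (2,0):
1 1 0 1
0 0 1 1
1 0 1 0
1 1 1 0

After press 4 at (3,0):
1 1 0 1
0 0 1 1
0 0 1 0
0 0 1 0

After press 5 at (2,2):
1 1 0 1
0 0 0 1
0 1 0 1
0 0 0 0

After press 6 at (2,2):
1 1 0 1
0 0 1 1
0 0 1 0
0 0 1 0

Answer: 1 1 0 1
0 0 1 1
0 0 1 0
0 0 1 0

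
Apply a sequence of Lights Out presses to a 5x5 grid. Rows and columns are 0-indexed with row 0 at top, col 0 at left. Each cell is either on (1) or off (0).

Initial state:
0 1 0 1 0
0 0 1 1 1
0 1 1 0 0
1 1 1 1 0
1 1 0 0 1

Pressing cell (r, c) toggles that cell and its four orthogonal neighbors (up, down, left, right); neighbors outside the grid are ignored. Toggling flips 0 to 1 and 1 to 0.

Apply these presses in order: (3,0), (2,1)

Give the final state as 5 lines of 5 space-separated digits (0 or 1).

After press 1 at (3,0):
0 1 0 1 0
0 0 1 1 1
1 1 1 0 0
0 0 1 1 0
0 1 0 0 1

After press 2 at (2,1):
0 1 0 1 0
0 1 1 1 1
0 0 0 0 0
0 1 1 1 0
0 1 0 0 1

Answer: 0 1 0 1 0
0 1 1 1 1
0 0 0 0 0
0 1 1 1 0
0 1 0 0 1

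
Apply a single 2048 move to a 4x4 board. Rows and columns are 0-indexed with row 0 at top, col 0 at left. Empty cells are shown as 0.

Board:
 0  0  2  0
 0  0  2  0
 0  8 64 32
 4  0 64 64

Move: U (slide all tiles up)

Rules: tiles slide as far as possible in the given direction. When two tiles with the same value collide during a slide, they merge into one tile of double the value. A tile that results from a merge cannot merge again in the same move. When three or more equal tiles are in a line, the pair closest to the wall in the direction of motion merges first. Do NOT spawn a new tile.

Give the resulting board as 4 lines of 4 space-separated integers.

Answer:   4   8   4  32
  0   0 128  64
  0   0   0   0
  0   0   0   0

Derivation:
Slide up:
col 0: [0, 0, 0, 4] -> [4, 0, 0, 0]
col 1: [0, 0, 8, 0] -> [8, 0, 0, 0]
col 2: [2, 2, 64, 64] -> [4, 128, 0, 0]
col 3: [0, 0, 32, 64] -> [32, 64, 0, 0]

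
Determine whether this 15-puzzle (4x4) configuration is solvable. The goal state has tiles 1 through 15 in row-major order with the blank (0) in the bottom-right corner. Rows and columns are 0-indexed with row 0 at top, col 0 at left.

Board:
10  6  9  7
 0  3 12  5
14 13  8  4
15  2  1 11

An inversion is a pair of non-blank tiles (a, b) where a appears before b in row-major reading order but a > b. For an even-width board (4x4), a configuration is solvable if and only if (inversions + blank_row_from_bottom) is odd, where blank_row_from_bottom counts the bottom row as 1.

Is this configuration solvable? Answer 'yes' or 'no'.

Answer: no

Derivation:
Inversions: 57
Blank is in row 1 (0-indexed from top), which is row 3 counting from the bottom (bottom = 1).
57 + 3 = 60, which is even, so the puzzle is not solvable.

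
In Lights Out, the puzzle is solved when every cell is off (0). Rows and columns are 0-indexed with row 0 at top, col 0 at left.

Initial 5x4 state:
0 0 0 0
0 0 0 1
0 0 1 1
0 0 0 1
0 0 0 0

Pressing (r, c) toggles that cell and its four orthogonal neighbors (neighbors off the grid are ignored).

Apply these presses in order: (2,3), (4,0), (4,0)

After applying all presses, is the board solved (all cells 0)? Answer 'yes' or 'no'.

After press 1 at (2,3):
0 0 0 0
0 0 0 0
0 0 0 0
0 0 0 0
0 0 0 0

After press 2 at (4,0):
0 0 0 0
0 0 0 0
0 0 0 0
1 0 0 0
1 1 0 0

After press 3 at (4,0):
0 0 0 0
0 0 0 0
0 0 0 0
0 0 0 0
0 0 0 0

Lights still on: 0

Answer: yes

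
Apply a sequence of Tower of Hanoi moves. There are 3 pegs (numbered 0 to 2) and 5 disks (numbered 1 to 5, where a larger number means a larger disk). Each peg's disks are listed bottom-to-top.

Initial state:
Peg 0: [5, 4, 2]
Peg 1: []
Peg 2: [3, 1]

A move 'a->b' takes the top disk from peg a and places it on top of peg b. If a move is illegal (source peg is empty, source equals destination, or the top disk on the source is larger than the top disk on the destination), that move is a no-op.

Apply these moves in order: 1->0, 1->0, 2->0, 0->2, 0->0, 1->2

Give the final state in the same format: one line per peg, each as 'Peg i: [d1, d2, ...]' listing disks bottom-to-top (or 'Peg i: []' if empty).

Answer: Peg 0: [5, 4, 2]
Peg 1: []
Peg 2: [3, 1]

Derivation:
After move 1 (1->0):
Peg 0: [5, 4, 2]
Peg 1: []
Peg 2: [3, 1]

After move 2 (1->0):
Peg 0: [5, 4, 2]
Peg 1: []
Peg 2: [3, 1]

After move 3 (2->0):
Peg 0: [5, 4, 2, 1]
Peg 1: []
Peg 2: [3]

After move 4 (0->2):
Peg 0: [5, 4, 2]
Peg 1: []
Peg 2: [3, 1]

After move 5 (0->0):
Peg 0: [5, 4, 2]
Peg 1: []
Peg 2: [3, 1]

After move 6 (1->2):
Peg 0: [5, 4, 2]
Peg 1: []
Peg 2: [3, 1]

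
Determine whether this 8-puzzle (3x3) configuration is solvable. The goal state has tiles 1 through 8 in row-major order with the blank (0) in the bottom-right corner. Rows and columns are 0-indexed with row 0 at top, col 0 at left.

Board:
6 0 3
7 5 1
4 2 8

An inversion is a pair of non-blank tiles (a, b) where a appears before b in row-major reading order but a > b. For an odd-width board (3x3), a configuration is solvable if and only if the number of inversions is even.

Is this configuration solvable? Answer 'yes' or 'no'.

Inversions (pairs i<j in row-major order where tile[i] > tile[j] > 0): 15
15 is odd, so the puzzle is not solvable.

Answer: no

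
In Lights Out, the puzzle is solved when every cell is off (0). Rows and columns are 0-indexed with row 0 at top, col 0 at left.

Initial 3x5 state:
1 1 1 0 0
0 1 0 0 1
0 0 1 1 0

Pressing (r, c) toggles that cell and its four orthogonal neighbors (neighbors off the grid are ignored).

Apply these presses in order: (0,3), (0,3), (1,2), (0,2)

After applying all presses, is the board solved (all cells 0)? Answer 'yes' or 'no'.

After press 1 at (0,3):
1 1 0 1 1
0 1 0 1 1
0 0 1 1 0

After press 2 at (0,3):
1 1 1 0 0
0 1 0 0 1
0 0 1 1 0

After press 3 at (1,2):
1 1 0 0 0
0 0 1 1 1
0 0 0 1 0

After press 4 at (0,2):
1 0 1 1 0
0 0 0 1 1
0 0 0 1 0

Lights still on: 6

Answer: no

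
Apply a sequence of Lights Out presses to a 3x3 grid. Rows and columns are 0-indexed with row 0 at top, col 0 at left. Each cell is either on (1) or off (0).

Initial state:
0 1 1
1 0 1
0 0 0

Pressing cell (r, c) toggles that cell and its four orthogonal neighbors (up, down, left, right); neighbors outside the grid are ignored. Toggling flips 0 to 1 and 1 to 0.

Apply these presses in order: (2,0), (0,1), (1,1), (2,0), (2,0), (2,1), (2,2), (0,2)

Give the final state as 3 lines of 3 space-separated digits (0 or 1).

Answer: 1 0 1
1 1 0
0 0 0

Derivation:
After press 1 at (2,0):
0 1 1
0 0 1
1 1 0

After press 2 at (0,1):
1 0 0
0 1 1
1 1 0

After press 3 at (1,1):
1 1 0
1 0 0
1 0 0

After press 4 at (2,0):
1 1 0
0 0 0
0 1 0

After press 5 at (2,0):
1 1 0
1 0 0
1 0 0

After press 6 at (2,1):
1 1 0
1 1 0
0 1 1

After press 7 at (2,2):
1 1 0
1 1 1
0 0 0

After press 8 at (0,2):
1 0 1
1 1 0
0 0 0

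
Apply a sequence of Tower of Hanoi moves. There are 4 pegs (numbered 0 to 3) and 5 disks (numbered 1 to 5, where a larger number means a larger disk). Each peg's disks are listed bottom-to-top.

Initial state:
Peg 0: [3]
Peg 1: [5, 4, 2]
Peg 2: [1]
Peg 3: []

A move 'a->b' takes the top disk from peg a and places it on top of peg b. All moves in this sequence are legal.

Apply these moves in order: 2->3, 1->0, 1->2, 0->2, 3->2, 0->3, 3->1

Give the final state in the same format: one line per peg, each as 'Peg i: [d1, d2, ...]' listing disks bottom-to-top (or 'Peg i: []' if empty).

After move 1 (2->3):
Peg 0: [3]
Peg 1: [5, 4, 2]
Peg 2: []
Peg 3: [1]

After move 2 (1->0):
Peg 0: [3, 2]
Peg 1: [5, 4]
Peg 2: []
Peg 3: [1]

After move 3 (1->2):
Peg 0: [3, 2]
Peg 1: [5]
Peg 2: [4]
Peg 3: [1]

After move 4 (0->2):
Peg 0: [3]
Peg 1: [5]
Peg 2: [4, 2]
Peg 3: [1]

After move 5 (3->2):
Peg 0: [3]
Peg 1: [5]
Peg 2: [4, 2, 1]
Peg 3: []

After move 6 (0->3):
Peg 0: []
Peg 1: [5]
Peg 2: [4, 2, 1]
Peg 3: [3]

After move 7 (3->1):
Peg 0: []
Peg 1: [5, 3]
Peg 2: [4, 2, 1]
Peg 3: []

Answer: Peg 0: []
Peg 1: [5, 3]
Peg 2: [4, 2, 1]
Peg 3: []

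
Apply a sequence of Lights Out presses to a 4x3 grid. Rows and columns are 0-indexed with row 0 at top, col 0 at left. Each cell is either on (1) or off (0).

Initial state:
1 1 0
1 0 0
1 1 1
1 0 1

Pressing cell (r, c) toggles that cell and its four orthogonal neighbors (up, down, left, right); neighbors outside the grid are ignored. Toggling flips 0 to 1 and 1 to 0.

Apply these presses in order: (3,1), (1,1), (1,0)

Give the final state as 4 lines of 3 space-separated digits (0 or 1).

Answer: 0 0 0
1 0 1
0 1 1
0 1 0

Derivation:
After press 1 at (3,1):
1 1 0
1 0 0
1 0 1
0 1 0

After press 2 at (1,1):
1 0 0
0 1 1
1 1 1
0 1 0

After press 3 at (1,0):
0 0 0
1 0 1
0 1 1
0 1 0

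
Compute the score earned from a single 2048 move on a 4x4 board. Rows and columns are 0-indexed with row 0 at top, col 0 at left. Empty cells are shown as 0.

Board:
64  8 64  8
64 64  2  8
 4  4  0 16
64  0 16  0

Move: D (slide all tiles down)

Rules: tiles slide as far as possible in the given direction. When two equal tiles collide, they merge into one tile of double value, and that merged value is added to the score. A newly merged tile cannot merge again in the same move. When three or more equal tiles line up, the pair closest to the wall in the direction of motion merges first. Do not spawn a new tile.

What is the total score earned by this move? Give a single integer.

Slide down:
col 0: [64, 64, 4, 64] -> [0, 128, 4, 64]  score +128 (running 128)
col 1: [8, 64, 4, 0] -> [0, 8, 64, 4]  score +0 (running 128)
col 2: [64, 2, 0, 16] -> [0, 64, 2, 16]  score +0 (running 128)
col 3: [8, 8, 16, 0] -> [0, 0, 16, 16]  score +16 (running 144)
Board after move:
  0   0   0   0
128   8  64   0
  4  64   2  16
 64   4  16  16

Answer: 144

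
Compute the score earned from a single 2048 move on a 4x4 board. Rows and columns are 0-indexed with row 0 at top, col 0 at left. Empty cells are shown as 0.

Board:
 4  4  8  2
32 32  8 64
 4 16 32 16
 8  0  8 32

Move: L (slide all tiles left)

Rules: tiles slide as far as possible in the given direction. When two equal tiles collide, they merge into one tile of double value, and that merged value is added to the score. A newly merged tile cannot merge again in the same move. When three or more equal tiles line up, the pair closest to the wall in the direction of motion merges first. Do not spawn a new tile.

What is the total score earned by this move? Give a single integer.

Slide left:
row 0: [4, 4, 8, 2] -> [8, 8, 2, 0]  score +8 (running 8)
row 1: [32, 32, 8, 64] -> [64, 8, 64, 0]  score +64 (running 72)
row 2: [4, 16, 32, 16] -> [4, 16, 32, 16]  score +0 (running 72)
row 3: [8, 0, 8, 32] -> [16, 32, 0, 0]  score +16 (running 88)
Board after move:
 8  8  2  0
64  8 64  0
 4 16 32 16
16 32  0  0

Answer: 88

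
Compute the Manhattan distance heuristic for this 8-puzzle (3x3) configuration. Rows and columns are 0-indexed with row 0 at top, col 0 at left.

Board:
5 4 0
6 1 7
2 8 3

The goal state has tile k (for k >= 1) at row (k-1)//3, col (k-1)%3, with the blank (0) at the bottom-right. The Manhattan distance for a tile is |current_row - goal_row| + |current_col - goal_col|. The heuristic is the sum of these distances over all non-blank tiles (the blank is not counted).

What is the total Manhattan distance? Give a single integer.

Tile 5: at (0,0), goal (1,1), distance |0-1|+|0-1| = 2
Tile 4: at (0,1), goal (1,0), distance |0-1|+|1-0| = 2
Tile 6: at (1,0), goal (1,2), distance |1-1|+|0-2| = 2
Tile 1: at (1,1), goal (0,0), distance |1-0|+|1-0| = 2
Tile 7: at (1,2), goal (2,0), distance |1-2|+|2-0| = 3
Tile 2: at (2,0), goal (0,1), distance |2-0|+|0-1| = 3
Tile 8: at (2,1), goal (2,1), distance |2-2|+|1-1| = 0
Tile 3: at (2,2), goal (0,2), distance |2-0|+|2-2| = 2
Sum: 2 + 2 + 2 + 2 + 3 + 3 + 0 + 2 = 16

Answer: 16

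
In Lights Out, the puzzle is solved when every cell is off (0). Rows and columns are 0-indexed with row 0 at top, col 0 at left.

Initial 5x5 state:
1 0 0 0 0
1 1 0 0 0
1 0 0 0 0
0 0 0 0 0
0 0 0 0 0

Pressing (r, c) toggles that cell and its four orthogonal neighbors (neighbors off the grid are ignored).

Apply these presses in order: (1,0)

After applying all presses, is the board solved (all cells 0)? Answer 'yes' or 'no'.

Answer: yes

Derivation:
After press 1 at (1,0):
0 0 0 0 0
0 0 0 0 0
0 0 0 0 0
0 0 0 0 0
0 0 0 0 0

Lights still on: 0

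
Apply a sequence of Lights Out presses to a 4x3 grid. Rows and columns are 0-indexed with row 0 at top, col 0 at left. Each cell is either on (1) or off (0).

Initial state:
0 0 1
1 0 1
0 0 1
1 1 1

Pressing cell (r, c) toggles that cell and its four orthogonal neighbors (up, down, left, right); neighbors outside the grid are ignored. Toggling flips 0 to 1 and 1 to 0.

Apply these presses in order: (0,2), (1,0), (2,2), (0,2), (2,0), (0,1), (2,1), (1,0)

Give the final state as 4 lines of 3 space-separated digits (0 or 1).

Answer: 1 1 0
0 0 0
0 1 1
0 0 0

Derivation:
After press 1 at (0,2):
0 1 0
1 0 0
0 0 1
1 1 1

After press 2 at (1,0):
1 1 0
0 1 0
1 0 1
1 1 1

After press 3 at (2,2):
1 1 0
0 1 1
1 1 0
1 1 0

After press 4 at (0,2):
1 0 1
0 1 0
1 1 0
1 1 0

After press 5 at (2,0):
1 0 1
1 1 0
0 0 0
0 1 0

After press 6 at (0,1):
0 1 0
1 0 0
0 0 0
0 1 0

After press 7 at (2,1):
0 1 0
1 1 0
1 1 1
0 0 0

After press 8 at (1,0):
1 1 0
0 0 0
0 1 1
0 0 0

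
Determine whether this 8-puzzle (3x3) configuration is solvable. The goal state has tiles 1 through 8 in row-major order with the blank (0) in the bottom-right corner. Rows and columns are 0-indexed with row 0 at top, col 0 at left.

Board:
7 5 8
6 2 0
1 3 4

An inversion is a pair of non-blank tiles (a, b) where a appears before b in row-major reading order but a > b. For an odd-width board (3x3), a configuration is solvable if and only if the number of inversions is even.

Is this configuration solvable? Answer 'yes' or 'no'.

Inversions (pairs i<j in row-major order where tile[i] > tile[j] > 0): 20
20 is even, so the puzzle is solvable.

Answer: yes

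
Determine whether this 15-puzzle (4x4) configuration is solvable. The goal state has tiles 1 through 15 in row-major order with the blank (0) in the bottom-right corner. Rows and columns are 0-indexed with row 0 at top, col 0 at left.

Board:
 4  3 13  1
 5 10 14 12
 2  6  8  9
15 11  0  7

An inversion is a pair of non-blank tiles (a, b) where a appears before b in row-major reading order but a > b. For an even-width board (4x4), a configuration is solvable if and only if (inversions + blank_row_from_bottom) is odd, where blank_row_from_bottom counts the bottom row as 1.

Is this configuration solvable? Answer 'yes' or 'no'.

Answer: no

Derivation:
Inversions: 39
Blank is in row 3 (0-indexed from top), which is row 1 counting from the bottom (bottom = 1).
39 + 1 = 40, which is even, so the puzzle is not solvable.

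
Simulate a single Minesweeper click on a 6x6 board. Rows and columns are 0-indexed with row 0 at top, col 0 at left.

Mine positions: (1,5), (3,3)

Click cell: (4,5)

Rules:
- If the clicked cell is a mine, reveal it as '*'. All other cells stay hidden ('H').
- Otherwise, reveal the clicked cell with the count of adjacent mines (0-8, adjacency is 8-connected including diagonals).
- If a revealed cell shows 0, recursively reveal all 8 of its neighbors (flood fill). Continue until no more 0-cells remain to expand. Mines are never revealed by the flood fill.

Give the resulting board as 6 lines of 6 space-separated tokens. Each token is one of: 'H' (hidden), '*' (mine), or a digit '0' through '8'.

0 0 0 0 1 H
0 0 0 0 1 H
0 0 1 1 2 1
0 0 1 H 1 0
0 0 1 1 1 0
0 0 0 0 0 0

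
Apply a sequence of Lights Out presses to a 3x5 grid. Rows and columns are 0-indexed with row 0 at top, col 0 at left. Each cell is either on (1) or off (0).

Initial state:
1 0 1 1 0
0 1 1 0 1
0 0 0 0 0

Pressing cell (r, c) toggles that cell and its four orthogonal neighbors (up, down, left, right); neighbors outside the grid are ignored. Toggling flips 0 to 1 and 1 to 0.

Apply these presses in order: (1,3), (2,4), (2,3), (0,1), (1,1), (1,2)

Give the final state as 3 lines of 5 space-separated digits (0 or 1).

Answer: 0 0 1 0 0
1 0 0 1 1
0 1 0 1 0

Derivation:
After press 1 at (1,3):
1 0 1 0 0
0 1 0 1 0
0 0 0 1 0

After press 2 at (2,4):
1 0 1 0 0
0 1 0 1 1
0 0 0 0 1

After press 3 at (2,3):
1 0 1 0 0
0 1 0 0 1
0 0 1 1 0

After press 4 at (0,1):
0 1 0 0 0
0 0 0 0 1
0 0 1 1 0

After press 5 at (1,1):
0 0 0 0 0
1 1 1 0 1
0 1 1 1 0

After press 6 at (1,2):
0 0 1 0 0
1 0 0 1 1
0 1 0 1 0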